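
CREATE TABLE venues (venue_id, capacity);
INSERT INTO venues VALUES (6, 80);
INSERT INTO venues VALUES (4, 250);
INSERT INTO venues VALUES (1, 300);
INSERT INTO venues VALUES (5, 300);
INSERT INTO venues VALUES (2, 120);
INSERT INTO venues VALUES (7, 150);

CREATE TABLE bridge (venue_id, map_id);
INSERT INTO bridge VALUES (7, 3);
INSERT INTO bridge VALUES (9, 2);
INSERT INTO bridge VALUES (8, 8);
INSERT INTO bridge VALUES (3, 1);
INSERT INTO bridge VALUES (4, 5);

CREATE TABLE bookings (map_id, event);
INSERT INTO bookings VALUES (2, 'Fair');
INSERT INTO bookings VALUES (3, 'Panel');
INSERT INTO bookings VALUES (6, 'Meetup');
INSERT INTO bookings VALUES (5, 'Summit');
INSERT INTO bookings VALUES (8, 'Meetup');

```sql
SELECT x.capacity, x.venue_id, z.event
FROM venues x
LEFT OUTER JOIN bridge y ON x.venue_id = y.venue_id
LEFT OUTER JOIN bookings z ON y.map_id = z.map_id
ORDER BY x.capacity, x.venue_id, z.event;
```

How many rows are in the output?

6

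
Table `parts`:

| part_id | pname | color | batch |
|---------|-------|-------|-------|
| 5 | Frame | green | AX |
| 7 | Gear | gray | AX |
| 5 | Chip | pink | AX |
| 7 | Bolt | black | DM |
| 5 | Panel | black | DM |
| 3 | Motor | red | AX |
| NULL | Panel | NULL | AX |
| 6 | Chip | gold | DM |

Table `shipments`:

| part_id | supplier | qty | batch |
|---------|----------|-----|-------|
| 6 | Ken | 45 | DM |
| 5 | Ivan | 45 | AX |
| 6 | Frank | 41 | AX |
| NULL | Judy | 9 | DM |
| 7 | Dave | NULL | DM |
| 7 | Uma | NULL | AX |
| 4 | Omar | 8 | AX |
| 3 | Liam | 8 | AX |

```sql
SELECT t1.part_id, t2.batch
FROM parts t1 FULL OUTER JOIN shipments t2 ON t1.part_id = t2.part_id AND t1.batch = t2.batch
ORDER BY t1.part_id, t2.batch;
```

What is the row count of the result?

11

FULL OUTER JOIN keeps every row from both sides; unmatched rows get NULL for the other side's columns.
Matching on t1.part_id = t2.part_id AND t1.batch = t2.batch. A NULL in a compared column never satisfies the condition.
Matched pairs: 6; unmatched t1 rows kept: 2; unmatched t2 rows kept: 3.
Total: 6 matched + 5 padded = 11 rows.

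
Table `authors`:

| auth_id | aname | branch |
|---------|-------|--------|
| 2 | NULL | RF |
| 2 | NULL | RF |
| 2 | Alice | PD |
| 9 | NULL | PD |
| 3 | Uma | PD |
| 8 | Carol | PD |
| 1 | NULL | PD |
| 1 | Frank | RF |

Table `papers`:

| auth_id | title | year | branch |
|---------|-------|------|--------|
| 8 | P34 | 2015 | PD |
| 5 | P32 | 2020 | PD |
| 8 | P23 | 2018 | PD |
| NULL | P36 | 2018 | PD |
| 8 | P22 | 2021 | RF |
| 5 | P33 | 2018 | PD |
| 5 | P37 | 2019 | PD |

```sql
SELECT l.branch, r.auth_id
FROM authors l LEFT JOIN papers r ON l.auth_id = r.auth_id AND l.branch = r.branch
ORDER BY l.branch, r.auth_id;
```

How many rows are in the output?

LEFT JOIN keeps every row from `authors`; unmatched rows get NULL for `papers`'s columns.
Matching on l.auth_id = r.auth_id AND l.branch = r.branch. A NULL in a compared column never satisfies the condition.
- l (auth_id=2, branch=RF) has no partner → padded with NULL.
- l (auth_id=2, branch=RF) has no partner → padded with NULL.
- l (auth_id=2, branch=PD) has no partner → padded with NULL.
- l (auth_id=9, branch=PD) has no partner → padded with NULL.
- l (auth_id=3, branch=PD) has no partner → padded with NULL.
- l (auth_id=8, branch=PD) pairs with 2 row(s) of r.
- l (auth_id=1, branch=PD) has no partner → padded with NULL.
- l (auth_id=1, branch=RF) has no partner → padded with NULL.
Total: 2 matched + 7 padded = 9 rows.

9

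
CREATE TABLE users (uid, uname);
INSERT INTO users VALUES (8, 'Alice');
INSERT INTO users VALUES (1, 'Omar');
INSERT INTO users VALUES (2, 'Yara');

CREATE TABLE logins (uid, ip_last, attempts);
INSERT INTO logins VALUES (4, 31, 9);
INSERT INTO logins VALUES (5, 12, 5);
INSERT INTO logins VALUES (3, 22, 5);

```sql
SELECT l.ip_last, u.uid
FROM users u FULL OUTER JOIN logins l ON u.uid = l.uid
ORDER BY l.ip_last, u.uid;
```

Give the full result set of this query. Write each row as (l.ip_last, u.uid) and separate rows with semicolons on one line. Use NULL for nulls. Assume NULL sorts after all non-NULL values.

(12, NULL); (22, NULL); (31, NULL); (NULL, 1); (NULL, 2); (NULL, 8)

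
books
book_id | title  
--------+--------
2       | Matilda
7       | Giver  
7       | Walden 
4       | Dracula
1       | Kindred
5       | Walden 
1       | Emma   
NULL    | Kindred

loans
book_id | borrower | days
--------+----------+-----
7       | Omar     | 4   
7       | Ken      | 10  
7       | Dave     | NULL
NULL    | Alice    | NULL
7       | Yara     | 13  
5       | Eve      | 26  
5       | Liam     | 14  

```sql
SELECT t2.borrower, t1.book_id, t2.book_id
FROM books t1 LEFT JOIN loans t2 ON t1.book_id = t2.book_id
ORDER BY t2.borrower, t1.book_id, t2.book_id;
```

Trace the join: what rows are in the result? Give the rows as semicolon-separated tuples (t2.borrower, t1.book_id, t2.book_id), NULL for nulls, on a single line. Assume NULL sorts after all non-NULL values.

LEFT JOIN keeps every row from `books`; unmatched rows get NULL for `loans`'s columns.
Matching on t1.book_id = t2.book_id. A NULL in a compared column never satisfies the condition.
- t1 (book_id=2) has no partner → padded with NULL.
- t1 (book_id=7) pairs with 4 row(s) of t2.
- t1 (book_id=7) pairs with 4 row(s) of t2.
- t1 (book_id=4) has no partner → padded with NULL.
- t1 (book_id=1) has no partner → padded with NULL.
- t1 (book_id=5) pairs with 2 row(s) of t2.
- t1 (book_id=1) has no partner → padded with NULL.
- t1 (book_id=NULL) has no partner → padded with NULL.

(Dave, 7, 7); (Dave, 7, 7); (Eve, 5, 5); (Ken, 7, 7); (Ken, 7, 7); (Liam, 5, 5); (Omar, 7, 7); (Omar, 7, 7); (Yara, 7, 7); (Yara, 7, 7); (NULL, 1, NULL); (NULL, 1, NULL); (NULL, 2, NULL); (NULL, 4, NULL); (NULL, NULL, NULL)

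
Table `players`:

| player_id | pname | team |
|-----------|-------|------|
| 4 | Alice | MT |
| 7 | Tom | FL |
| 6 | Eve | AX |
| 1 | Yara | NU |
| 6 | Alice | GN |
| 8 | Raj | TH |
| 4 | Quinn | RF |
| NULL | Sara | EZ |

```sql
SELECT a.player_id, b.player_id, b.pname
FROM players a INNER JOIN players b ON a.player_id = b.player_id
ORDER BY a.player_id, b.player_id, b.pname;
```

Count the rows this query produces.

INNER JOIN keeps only pairs where the ON condition holds.
Matching on a.player_id = b.player_id. A NULL in a compared column never satisfies the condition.
Matched pairs: 11.
Total: 11 rows.

11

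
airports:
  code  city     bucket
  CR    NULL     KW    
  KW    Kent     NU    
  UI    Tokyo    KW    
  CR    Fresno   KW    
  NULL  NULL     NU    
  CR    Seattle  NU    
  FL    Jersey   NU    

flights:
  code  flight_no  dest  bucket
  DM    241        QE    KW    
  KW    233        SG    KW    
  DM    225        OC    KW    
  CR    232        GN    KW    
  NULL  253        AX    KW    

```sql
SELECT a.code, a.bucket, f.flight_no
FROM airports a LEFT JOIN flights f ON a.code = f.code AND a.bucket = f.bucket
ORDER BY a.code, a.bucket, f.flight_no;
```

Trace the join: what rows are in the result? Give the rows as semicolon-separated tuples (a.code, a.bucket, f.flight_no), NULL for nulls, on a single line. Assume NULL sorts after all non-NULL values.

LEFT JOIN keeps every row from `airports`; unmatched rows get NULL for `flights`'s columns.
Matching on a.code = f.code AND a.bucket = f.bucket. A NULL in a compared column never satisfies the condition.
Matched pairs: 2; unmatched a rows kept: 5.

(CR, KW, 232); (CR, KW, 232); (CR, NU, NULL); (FL, NU, NULL); (KW, NU, NULL); (UI, KW, NULL); (NULL, NU, NULL)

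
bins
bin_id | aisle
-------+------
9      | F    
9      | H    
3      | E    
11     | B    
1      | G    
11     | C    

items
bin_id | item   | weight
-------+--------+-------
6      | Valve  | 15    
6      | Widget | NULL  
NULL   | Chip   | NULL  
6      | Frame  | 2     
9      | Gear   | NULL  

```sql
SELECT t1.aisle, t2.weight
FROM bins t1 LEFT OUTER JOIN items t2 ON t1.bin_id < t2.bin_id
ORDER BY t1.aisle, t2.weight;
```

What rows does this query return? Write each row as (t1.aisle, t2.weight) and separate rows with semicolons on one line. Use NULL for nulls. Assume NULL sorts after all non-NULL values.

(B, NULL); (C, NULL); (E, 2); (E, 15); (E, NULL); (E, NULL); (F, NULL); (G, 2); (G, 15); (G, NULL); (G, NULL); (H, NULL)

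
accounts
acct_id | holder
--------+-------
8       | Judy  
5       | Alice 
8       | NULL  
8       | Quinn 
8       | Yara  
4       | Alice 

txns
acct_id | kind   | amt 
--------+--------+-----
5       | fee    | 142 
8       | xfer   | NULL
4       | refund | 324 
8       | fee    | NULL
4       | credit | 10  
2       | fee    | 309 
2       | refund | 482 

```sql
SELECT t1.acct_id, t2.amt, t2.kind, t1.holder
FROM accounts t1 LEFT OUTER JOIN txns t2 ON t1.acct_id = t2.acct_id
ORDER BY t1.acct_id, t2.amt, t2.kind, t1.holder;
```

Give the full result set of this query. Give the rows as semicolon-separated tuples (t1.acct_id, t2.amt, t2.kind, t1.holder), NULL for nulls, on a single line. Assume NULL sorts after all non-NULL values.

(4, 10, credit, Alice); (4, 324, refund, Alice); (5, 142, fee, Alice); (8, NULL, fee, Judy); (8, NULL, fee, Quinn); (8, NULL, fee, Yara); (8, NULL, fee, NULL); (8, NULL, xfer, Judy); (8, NULL, xfer, Quinn); (8, NULL, xfer, Yara); (8, NULL, xfer, NULL)

LEFT JOIN keeps every row from `accounts`; unmatched rows get NULL for `txns`'s columns.
Matching on t1.acct_id = t2.acct_id.
- t1 (acct_id=8) pairs with 2 row(s) of t2.
- t1 (acct_id=5) pairs with 1 row(s) of t2.
- t1 (acct_id=8) pairs with 2 row(s) of t2.
- t1 (acct_id=8) pairs with 2 row(s) of t2.
- t1 (acct_id=8) pairs with 2 row(s) of t2.
- t1 (acct_id=4) pairs with 2 row(s) of t2.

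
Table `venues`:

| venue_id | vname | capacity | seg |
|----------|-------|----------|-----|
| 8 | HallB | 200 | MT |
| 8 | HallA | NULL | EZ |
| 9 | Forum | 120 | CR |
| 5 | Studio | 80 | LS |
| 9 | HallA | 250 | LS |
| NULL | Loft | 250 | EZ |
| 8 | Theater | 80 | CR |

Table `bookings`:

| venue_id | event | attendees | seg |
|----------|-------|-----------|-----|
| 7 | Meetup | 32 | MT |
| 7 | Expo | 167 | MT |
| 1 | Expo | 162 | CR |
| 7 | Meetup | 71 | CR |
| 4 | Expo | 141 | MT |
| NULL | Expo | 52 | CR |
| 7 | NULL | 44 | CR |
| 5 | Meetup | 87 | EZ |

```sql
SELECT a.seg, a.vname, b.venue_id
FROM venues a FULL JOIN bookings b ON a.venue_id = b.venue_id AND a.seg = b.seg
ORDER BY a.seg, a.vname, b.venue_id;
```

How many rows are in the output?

15

FULL OUTER JOIN keeps every row from both sides; unmatched rows get NULL for the other side's columns.
Matching on a.venue_id = b.venue_id AND a.seg = b.seg. A NULL in a compared column never satisfies the condition.
- a[0] venue_id=8, seg=MT → no match; kept with NULLs on the b side.
- a[1] venue_id=8, seg=EZ → no match; kept with NULLs on the b side.
- a[2] venue_id=9, seg=CR → no match; kept with NULLs on the b side.
- a[3] venue_id=5, seg=LS → no match; kept with NULLs on the b side.
- a[4] venue_id=9, seg=LS → no match; kept with NULLs on the b side.
- a[5] venue_id=NULL, seg=EZ → no match; kept with NULLs on the b side.
- a[6] venue_id=8, seg=CR → no match; kept with NULLs on the b side.
- plus 8 unmatched b row(s), each kept with NULL a columns.
Total: 0 matched + 15 padded = 15 rows.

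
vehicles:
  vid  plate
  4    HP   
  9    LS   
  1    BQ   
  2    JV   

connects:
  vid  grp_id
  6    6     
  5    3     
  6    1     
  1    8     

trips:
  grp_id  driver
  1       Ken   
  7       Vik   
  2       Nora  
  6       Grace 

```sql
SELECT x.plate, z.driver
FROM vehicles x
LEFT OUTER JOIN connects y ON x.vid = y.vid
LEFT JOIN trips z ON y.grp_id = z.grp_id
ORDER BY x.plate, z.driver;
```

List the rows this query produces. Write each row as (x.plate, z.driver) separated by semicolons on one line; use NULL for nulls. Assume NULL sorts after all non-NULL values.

Joins associate left-to-right: vehicles LEFT JOIN connects on vid gives 4 intermediate row(s).
Then LEFT JOIN `trips z` on grp_id: each of those 4 rows is kept; rows whose y.grp_id has no match in z get NULL for z's columns.

(BQ, NULL); (HP, NULL); (JV, NULL); (LS, NULL)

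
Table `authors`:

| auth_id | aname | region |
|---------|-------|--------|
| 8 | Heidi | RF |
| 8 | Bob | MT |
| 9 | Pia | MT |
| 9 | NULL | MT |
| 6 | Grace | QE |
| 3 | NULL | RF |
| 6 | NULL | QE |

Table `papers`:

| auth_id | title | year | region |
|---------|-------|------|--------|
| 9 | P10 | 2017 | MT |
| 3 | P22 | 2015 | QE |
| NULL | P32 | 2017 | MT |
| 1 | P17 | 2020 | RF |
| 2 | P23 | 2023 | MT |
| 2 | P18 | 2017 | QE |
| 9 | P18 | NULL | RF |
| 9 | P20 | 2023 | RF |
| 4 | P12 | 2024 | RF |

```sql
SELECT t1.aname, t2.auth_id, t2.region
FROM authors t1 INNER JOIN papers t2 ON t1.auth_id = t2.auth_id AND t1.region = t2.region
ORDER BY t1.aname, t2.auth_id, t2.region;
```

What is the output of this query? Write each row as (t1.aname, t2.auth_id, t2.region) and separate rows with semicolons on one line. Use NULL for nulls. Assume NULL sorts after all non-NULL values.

INNER JOIN keeps only pairs where the ON condition holds.
Matching on t1.auth_id = t2.auth_id AND t1.region = t2.region. A NULL in a compared column never satisfies the condition.
Matched pairs: 2.

(Pia, 9, MT); (NULL, 9, MT)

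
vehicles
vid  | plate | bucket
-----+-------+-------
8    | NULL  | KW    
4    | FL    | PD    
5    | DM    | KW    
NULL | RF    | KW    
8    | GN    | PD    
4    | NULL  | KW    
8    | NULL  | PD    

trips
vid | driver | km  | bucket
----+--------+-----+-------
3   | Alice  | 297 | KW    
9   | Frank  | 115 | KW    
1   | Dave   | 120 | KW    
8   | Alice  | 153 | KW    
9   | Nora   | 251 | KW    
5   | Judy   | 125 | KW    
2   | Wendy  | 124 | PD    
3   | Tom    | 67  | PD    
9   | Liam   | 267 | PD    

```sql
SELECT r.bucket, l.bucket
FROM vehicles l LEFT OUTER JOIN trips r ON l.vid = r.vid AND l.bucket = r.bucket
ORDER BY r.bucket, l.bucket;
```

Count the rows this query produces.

LEFT JOIN keeps every row from `vehicles`; unmatched rows get NULL for `trips`'s columns.
Matching on l.vid = r.vid AND l.bucket = r.bucket. A NULL in a compared column never satisfies the condition.
- vid=8, bucket=KW: 1 matching r row(s), so 1 row(s) emitted.
- vid=4, bucket=PD: no r row matches, row kept with r columns NULL.
- vid=5, bucket=KW: 1 matching r row(s), so 1 row(s) emitted.
- vid=NULL, bucket=KW: no r row matches, row kept with r columns NULL.
- vid=8, bucket=PD: no r row matches, row kept with r columns NULL.
- vid=4, bucket=KW: no r row matches, row kept with r columns NULL.
- vid=8, bucket=PD: no r row matches, row kept with r columns NULL.
Total: 2 matched + 5 padded = 7 rows.

7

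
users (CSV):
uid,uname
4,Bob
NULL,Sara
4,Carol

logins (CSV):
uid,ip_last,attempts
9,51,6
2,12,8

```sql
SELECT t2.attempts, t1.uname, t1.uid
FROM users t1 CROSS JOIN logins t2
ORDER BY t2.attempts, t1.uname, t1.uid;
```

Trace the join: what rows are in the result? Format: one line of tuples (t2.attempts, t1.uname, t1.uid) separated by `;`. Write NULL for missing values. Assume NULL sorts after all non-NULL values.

CROSS JOIN pairs every row of `users` with every row of `logins`: 3 × 2 = 6 rows.

(6, Bob, 4); (6, Carol, 4); (6, Sara, NULL); (8, Bob, 4); (8, Carol, 4); (8, Sara, NULL)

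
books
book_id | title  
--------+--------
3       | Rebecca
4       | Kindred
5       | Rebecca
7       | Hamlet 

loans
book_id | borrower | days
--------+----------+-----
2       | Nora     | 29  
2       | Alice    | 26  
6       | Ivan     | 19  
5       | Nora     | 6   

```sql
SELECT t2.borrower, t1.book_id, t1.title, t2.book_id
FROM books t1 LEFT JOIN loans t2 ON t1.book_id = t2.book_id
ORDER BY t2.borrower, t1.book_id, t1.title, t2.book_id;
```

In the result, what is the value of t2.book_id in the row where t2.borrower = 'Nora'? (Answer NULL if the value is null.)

LEFT JOIN keeps every row from `books`; unmatched rows get NULL for `loans`'s columns.
Matching on t1.book_id = t2.book_id.
- t1[0] book_id=3 → no match; kept with NULLs on the t2 side.
- t1[1] book_id=4 → no match; kept with NULLs on the t2 side.
- t1[2] book_id=5 → 1 match(es) in t2 → 1 row(s).
- t1[3] book_id=7 → no match; kept with NULLs on the t2 side.

5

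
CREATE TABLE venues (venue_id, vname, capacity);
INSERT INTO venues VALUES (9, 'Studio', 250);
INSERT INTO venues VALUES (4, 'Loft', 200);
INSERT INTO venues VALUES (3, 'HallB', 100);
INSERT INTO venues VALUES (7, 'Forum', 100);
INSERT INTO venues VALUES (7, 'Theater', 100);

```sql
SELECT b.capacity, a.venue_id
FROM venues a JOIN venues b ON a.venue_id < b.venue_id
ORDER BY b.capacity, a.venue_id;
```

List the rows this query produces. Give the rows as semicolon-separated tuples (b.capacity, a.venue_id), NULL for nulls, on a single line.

(100, 3); (100, 3); (100, 4); (100, 4); (200, 3); (250, 3); (250, 4); (250, 7); (250, 7)

INNER JOIN keeps only pairs where the ON condition holds.
Matching on a.venue_id < b.venue_id.
Matched pairs: 9.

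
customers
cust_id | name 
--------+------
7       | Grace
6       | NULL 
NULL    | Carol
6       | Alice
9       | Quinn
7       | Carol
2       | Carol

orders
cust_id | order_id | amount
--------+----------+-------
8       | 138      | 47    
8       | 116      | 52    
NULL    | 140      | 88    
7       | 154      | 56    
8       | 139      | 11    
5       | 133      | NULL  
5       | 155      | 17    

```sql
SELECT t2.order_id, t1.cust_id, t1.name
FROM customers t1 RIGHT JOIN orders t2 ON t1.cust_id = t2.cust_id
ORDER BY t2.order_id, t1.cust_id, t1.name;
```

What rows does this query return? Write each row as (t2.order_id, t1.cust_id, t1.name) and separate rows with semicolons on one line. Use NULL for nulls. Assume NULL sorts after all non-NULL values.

(116, NULL, NULL); (133, NULL, NULL); (138, NULL, NULL); (139, NULL, NULL); (140, NULL, NULL); (154, 7, Carol); (154, 7, Grace); (155, NULL, NULL)

RIGHT JOIN keeps every row from `orders`; unmatched rows get NULL for `customers`'s columns.
Matching on t1.cust_id = t2.cust_id. A NULL in a compared column never satisfies the condition.
- t1[0] cust_id=7 → 1 match(es) in t2 → 1 row(s).
- t1[1] cust_id=6 → no match.
- t1[2] cust_id=NULL → no match.
- t1[3] cust_id=6 → no match.
- t1[4] cust_id=9 → no match.
- t1[5] cust_id=7 → 1 match(es) in t2 → 1 row(s).
- t1[6] cust_id=2 → no match.
- 6 row(s) from t2 found no t1 partner → padded with NULL.
After projecting and ordering:
t2.order_id | t1.cust_id | t1.name
116 | NULL | NULL
133 | NULL | NULL
138 | NULL | NULL
139 | NULL | NULL
140 | NULL | NULL
154 | 7 | Carol
154 | 7 | Grace
155 | NULL | NULL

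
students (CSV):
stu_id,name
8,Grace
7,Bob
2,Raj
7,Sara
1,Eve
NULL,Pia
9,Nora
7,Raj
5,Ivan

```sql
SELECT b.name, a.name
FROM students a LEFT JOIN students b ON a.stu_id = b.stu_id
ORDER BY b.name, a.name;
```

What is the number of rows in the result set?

LEFT JOIN keeps every row from `students a`; unmatched rows get NULL for `students b`'s columns.
Matching on a.stu_id = b.stu_id. A NULL in a compared column never satisfies the condition.
Matched pairs: 14; unmatched a rows kept: 1.
Total: 14 matched + 1 padded = 15 rows.

15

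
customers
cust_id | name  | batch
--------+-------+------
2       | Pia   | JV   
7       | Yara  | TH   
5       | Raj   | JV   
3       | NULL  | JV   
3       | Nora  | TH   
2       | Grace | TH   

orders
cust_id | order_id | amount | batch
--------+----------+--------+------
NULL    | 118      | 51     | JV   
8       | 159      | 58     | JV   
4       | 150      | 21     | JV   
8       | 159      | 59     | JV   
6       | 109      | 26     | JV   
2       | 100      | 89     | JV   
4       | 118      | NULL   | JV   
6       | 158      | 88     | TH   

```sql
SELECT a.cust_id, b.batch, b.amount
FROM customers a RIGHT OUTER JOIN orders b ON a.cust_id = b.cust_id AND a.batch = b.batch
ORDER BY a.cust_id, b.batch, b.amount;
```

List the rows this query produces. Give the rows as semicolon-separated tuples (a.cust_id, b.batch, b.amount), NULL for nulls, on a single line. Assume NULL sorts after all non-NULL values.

RIGHT JOIN keeps every row from `orders`; unmatched rows get NULL for `customers`'s columns.
Matching on a.cust_id = b.cust_id AND a.batch = b.batch. A NULL in a compared column never satisfies the condition.
Matched pairs: 1; unmatched b rows kept: 7.

(2, JV, 89); (NULL, JV, 21); (NULL, JV, 26); (NULL, JV, 51); (NULL, JV, 58); (NULL, JV, 59); (NULL, JV, NULL); (NULL, TH, 88)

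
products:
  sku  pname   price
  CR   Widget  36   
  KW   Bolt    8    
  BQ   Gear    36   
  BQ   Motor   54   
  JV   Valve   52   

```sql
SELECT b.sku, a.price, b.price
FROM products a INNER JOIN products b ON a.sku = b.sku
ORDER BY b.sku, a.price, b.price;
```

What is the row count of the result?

INNER JOIN keeps only pairs where the ON condition holds.
Matching on a.sku = b.sku.
Matched pairs: 7.
Total: 7 rows.

7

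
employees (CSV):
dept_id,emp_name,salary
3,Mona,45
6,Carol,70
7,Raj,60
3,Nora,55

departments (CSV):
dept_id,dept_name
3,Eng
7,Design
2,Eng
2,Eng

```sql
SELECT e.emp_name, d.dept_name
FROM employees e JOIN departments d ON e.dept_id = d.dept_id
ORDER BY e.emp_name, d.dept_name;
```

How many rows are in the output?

3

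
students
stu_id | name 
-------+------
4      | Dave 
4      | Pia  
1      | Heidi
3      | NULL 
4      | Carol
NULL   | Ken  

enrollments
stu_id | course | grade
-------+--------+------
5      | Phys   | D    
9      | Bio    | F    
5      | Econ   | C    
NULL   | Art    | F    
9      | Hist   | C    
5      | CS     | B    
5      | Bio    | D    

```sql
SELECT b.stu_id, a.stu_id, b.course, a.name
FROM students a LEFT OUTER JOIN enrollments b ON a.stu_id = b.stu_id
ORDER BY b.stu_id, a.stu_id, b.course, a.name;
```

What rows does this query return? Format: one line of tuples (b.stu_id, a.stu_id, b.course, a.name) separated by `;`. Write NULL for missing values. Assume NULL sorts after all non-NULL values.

LEFT JOIN keeps every row from `students`; unmatched rows get NULL for `enrollments`'s columns.
Matching on a.stu_id = b.stu_id. A NULL in a compared column never satisfies the condition.
- a[0] stu_id=4 → no match; kept with NULLs on the b side.
- a[1] stu_id=4 → no match; kept with NULLs on the b side.
- a[2] stu_id=1 → no match; kept with NULLs on the b side.
- a[3] stu_id=3 → no match; kept with NULLs on the b side.
- a[4] stu_id=4 → no match; kept with NULLs on the b side.
- a[5] stu_id=NULL → no match; kept with NULLs on the b side.
After projecting and ordering:
b.stu_id | a.stu_id | b.course | a.name
NULL | 1 | NULL | Heidi
NULL | 3 | NULL | NULL
NULL | 4 | NULL | Carol
NULL | 4 | NULL | Dave
NULL | 4 | NULL | Pia
NULL | NULL | NULL | Ken

(NULL, 1, NULL, Heidi); (NULL, 3, NULL, NULL); (NULL, 4, NULL, Carol); (NULL, 4, NULL, Dave); (NULL, 4, NULL, Pia); (NULL, NULL, NULL, Ken)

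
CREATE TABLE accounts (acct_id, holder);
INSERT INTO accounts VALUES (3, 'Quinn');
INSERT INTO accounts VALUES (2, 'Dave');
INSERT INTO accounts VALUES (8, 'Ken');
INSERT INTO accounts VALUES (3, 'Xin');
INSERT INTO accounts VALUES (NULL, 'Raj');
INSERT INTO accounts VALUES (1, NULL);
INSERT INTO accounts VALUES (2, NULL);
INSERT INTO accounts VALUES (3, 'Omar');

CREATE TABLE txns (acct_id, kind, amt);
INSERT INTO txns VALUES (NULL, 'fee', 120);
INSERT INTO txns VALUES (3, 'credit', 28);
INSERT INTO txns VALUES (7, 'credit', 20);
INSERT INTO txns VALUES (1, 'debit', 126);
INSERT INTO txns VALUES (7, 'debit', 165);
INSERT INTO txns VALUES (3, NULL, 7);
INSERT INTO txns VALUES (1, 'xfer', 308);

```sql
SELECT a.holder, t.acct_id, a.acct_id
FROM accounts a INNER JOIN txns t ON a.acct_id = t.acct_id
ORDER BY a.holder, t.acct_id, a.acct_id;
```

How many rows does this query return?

8

INNER JOIN keeps only pairs where the ON condition holds.
Matching on a.acct_id = t.acct_id. A NULL in a compared column never satisfies the condition.
- a[0] acct_id=3 → 2 match(es) in t → 2 row(s).
- a[1] acct_id=2 → no match; dropped.
- a[2] acct_id=8 → no match; dropped.
- a[3] acct_id=3 → 2 match(es) in t → 2 row(s).
- a[4] acct_id=NULL → no match; dropped.
- a[5] acct_id=1 → 2 match(es) in t → 2 row(s).
- a[6] acct_id=2 → no match; dropped.
- a[7] acct_id=3 → 2 match(es) in t → 2 row(s).
Total: 8 rows.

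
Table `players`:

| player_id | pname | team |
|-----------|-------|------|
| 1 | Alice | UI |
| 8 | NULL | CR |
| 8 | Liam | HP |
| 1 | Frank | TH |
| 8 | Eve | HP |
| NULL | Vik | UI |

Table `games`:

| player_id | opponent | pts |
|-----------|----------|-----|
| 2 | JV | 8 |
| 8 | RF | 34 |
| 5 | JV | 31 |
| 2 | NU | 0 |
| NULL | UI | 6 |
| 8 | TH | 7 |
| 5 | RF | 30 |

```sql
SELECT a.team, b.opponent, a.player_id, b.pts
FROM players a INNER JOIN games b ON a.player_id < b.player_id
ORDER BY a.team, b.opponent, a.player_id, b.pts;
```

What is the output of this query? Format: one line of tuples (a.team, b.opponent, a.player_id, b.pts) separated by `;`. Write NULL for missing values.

(TH, JV, 1, 8); (TH, JV, 1, 31); (TH, NU, 1, 0); (TH, RF, 1, 30); (TH, RF, 1, 34); (TH, TH, 1, 7); (UI, JV, 1, 8); (UI, JV, 1, 31); (UI, NU, 1, 0); (UI, RF, 1, 30); (UI, RF, 1, 34); (UI, TH, 1, 7)

INNER JOIN keeps only pairs where the ON condition holds.
Matching on a.player_id < b.player_id. A NULL in a compared column never satisfies the condition.
Matched pairs: 12.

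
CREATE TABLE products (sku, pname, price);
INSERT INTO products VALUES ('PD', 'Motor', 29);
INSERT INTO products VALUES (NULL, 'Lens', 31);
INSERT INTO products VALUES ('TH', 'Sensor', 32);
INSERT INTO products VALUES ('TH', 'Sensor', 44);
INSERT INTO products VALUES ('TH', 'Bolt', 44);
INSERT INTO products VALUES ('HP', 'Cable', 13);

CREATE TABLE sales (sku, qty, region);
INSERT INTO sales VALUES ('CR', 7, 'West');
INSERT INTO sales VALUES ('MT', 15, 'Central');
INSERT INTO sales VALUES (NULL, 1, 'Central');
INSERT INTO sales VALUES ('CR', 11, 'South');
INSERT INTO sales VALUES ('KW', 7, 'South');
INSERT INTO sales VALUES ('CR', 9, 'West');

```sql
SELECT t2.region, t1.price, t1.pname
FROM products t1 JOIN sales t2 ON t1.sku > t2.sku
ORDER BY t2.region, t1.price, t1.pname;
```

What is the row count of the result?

23

INNER JOIN keeps only pairs where the ON condition holds.
Matching on t1.sku > t2.sku. A NULL in a compared column never satisfies the condition.
Matched pairs: 23.
Total: 23 rows.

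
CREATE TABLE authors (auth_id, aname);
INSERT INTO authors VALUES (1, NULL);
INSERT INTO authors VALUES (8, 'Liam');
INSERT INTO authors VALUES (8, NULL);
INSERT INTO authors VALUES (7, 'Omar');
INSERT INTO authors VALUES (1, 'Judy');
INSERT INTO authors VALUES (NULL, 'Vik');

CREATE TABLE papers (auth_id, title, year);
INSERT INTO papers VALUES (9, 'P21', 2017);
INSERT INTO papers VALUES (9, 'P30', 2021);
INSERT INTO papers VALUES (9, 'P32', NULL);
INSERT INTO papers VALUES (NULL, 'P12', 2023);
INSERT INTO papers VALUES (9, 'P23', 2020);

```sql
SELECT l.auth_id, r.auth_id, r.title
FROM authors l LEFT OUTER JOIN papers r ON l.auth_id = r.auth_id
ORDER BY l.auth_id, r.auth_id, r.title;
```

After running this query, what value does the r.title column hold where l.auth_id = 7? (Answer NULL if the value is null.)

LEFT JOIN keeps every row from `authors`; unmatched rows get NULL for `papers`'s columns.
Matching on l.auth_id = r.auth_id. A NULL in a compared column never satisfies the condition.
- auth_id=1: no r row matches, row kept with r columns NULL.
- auth_id=8: no r row matches, row kept with r columns NULL.
- auth_id=8: no r row matches, row kept with r columns NULL.
- auth_id=7: no r row matches, row kept with r columns NULL.
- auth_id=1: no r row matches, row kept with r columns NULL.
- auth_id=NULL: no r row matches, row kept with r columns NULL.

NULL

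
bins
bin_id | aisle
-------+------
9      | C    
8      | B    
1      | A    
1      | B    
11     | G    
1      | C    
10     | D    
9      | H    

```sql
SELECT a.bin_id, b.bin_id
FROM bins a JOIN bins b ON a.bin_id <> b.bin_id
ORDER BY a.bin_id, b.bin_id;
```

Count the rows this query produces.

48

INNER JOIN keeps only pairs where the ON condition holds.
Matching on a.bin_id <> b.bin_id.
- a (bin_id=9) pairs with 6 row(s) of b.
- a (bin_id=8) pairs with 7 row(s) of b.
- a (bin_id=1) pairs with 5 row(s) of b.
- a (bin_id=1) pairs with 5 row(s) of b.
- a (bin_id=11) pairs with 7 row(s) of b.
- a (bin_id=1) pairs with 5 row(s) of b.
- a (bin_id=10) pairs with 7 row(s) of b.
- a (bin_id=9) pairs with 6 row(s) of b.
Total: 48 rows.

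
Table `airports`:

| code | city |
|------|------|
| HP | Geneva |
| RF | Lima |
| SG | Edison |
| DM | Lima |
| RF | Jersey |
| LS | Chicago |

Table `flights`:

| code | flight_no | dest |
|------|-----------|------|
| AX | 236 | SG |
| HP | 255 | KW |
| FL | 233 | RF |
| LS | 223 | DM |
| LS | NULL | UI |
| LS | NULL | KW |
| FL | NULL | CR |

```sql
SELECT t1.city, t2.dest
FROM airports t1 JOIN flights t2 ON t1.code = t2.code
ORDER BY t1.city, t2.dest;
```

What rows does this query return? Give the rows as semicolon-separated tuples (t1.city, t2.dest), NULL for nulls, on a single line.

INNER JOIN keeps only pairs where the ON condition holds.
Matching on t1.code = t2.code.
- code=HP: 1 matching t2 row(s), so 1 row(s) emitted.
- code=RF: no matching t2 row, dropped.
- code=SG: no matching t2 row, dropped.
- code=DM: no matching t2 row, dropped.
- code=RF: no matching t2 row, dropped.
- code=LS: 3 matching t2 row(s), so 3 row(s) emitted.
After projecting and ordering:
t1.city | t2.dest
Chicago | DM
Chicago | KW
Chicago | UI
Geneva | KW

(Chicago, DM); (Chicago, KW); (Chicago, UI); (Geneva, KW)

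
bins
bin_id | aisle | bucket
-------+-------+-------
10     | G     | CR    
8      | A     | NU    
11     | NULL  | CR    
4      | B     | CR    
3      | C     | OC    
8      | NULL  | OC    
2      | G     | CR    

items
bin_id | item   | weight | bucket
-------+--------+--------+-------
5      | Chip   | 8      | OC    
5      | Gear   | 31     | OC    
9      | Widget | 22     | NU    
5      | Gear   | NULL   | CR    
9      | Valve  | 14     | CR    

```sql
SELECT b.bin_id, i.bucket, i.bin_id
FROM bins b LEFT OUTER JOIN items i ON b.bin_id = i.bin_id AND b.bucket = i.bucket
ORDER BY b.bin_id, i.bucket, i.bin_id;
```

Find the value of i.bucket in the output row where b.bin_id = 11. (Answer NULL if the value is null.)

NULL

LEFT JOIN keeps every row from `bins`; unmatched rows get NULL for `items`'s columns.
Matching on b.bin_id = i.bin_id AND b.bucket = i.bucket.
Matched pairs: 0; unmatched b rows kept: 7.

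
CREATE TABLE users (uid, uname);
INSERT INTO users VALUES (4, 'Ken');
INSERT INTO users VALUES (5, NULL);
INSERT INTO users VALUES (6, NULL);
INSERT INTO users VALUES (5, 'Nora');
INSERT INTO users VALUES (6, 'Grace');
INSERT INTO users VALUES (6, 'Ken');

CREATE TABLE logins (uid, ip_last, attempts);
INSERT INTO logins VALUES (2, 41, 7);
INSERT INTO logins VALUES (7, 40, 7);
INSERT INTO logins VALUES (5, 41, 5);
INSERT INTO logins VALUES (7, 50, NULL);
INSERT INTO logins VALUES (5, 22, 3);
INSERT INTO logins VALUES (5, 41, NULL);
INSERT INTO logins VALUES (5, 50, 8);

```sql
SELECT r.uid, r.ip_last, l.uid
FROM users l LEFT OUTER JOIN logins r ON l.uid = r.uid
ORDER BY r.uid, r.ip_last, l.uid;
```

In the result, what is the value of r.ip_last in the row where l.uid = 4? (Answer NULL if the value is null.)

LEFT JOIN keeps every row from `users`; unmatched rows get NULL for `logins`'s columns.
Matching on l.uid = r.uid.
Matched pairs: 8; unmatched l rows kept: 4.

NULL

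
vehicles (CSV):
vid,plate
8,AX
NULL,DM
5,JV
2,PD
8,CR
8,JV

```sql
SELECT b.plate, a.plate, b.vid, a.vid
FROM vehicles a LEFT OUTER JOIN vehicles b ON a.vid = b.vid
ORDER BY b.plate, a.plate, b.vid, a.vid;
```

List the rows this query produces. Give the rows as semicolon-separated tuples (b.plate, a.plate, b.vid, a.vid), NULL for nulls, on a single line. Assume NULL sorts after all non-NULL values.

(AX, AX, 8, 8); (AX, CR, 8, 8); (AX, JV, 8, 8); (CR, AX, 8, 8); (CR, CR, 8, 8); (CR, JV, 8, 8); (JV, AX, 8, 8); (JV, CR, 8, 8); (JV, JV, 5, 5); (JV, JV, 8, 8); (PD, PD, 2, 2); (NULL, DM, NULL, NULL)

LEFT JOIN keeps every row from `vehicles a`; unmatched rows get NULL for `vehicles b`'s columns.
Matching on a.vid = b.vid. A NULL in a compared column never satisfies the condition.
- a (vid=8) pairs with 3 row(s) of b.
- a (vid=NULL) has no partner → padded with NULL.
- a (vid=5) pairs with 1 row(s) of b.
- a (vid=2) pairs with 1 row(s) of b.
- a (vid=8) pairs with 3 row(s) of b.
- a (vid=8) pairs with 3 row(s) of b.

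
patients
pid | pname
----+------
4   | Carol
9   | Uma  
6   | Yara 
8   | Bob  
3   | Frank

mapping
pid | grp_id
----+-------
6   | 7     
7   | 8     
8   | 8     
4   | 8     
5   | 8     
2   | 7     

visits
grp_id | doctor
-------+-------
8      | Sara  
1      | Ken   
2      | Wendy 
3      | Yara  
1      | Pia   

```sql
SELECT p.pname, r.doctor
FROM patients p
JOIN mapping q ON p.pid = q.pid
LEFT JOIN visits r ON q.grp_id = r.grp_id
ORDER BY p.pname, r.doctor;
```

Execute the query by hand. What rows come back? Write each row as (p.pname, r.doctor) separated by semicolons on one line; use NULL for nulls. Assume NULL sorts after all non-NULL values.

(Bob, Sara); (Carol, Sara); (Yara, NULL)

Joins associate left-to-right: patients INNER JOIN mapping on pid gives 3 intermediate row(s).
Then LEFT JOIN `visits r` on grp_id: each of those 3 rows is kept; rows whose q.grp_id has no match in r get NULL for r's columns.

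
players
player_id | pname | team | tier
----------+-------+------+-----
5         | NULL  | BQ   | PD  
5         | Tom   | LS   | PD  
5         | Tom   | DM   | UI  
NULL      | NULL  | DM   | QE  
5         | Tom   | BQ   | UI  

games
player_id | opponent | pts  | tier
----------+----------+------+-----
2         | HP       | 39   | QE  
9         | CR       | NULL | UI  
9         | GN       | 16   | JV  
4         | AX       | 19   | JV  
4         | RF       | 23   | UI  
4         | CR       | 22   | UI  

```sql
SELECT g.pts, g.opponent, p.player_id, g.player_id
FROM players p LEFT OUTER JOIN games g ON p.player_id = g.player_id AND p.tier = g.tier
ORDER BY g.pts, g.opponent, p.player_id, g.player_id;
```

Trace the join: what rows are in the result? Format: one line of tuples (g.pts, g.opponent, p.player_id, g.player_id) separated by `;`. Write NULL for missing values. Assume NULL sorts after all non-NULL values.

(NULL, NULL, 5, NULL); (NULL, NULL, 5, NULL); (NULL, NULL, 5, NULL); (NULL, NULL, 5, NULL); (NULL, NULL, NULL, NULL)

LEFT JOIN keeps every row from `players`; unmatched rows get NULL for `games`'s columns.
Matching on p.player_id = g.player_id AND p.tier = g.tier. A NULL in a compared column never satisfies the condition.
Matched pairs: 0; unmatched p rows kept: 5.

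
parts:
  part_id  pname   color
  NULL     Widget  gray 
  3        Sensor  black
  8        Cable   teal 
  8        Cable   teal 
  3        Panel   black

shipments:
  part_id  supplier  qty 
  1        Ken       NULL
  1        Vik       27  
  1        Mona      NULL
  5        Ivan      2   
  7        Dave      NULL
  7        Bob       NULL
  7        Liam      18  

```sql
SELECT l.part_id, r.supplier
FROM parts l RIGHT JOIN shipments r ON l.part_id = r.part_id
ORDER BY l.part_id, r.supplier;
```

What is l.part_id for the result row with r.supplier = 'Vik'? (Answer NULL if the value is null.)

NULL

RIGHT JOIN keeps every row from `shipments`; unmatched rows get NULL for `parts`'s columns.
Matching on l.part_id = r.part_id. A NULL in a compared column never satisfies the condition.
- l[0] part_id=NULL → no match.
- l[1] part_id=3 → no match.
- l[2] part_id=8 → no match.
- l[3] part_id=8 → no match.
- l[4] part_id=3 → no match.
- 7 row(s) from r found no l partner → padded with NULL.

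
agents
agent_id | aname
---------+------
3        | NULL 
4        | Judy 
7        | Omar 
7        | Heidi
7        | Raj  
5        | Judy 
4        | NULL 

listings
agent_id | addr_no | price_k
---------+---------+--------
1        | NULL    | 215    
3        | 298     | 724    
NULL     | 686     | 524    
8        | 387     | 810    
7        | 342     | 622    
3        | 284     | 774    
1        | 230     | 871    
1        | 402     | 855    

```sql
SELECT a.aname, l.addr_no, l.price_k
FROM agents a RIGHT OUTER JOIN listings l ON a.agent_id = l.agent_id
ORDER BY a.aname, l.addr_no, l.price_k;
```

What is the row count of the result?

RIGHT JOIN keeps every row from `listings`; unmatched rows get NULL for `agents`'s columns.
Matching on a.agent_id = l.agent_id. A NULL in a compared column never satisfies the condition.
- a[0] agent_id=3 → 2 match(es) in l → 2 row(s).
- a[1] agent_id=4 → no match.
- a[2] agent_id=7 → 1 match(es) in l → 1 row(s).
- a[3] agent_id=7 → 1 match(es) in l → 1 row(s).
- a[4] agent_id=7 → 1 match(es) in l → 1 row(s).
- a[5] agent_id=5 → no match.
- a[6] agent_id=4 → no match.
- 5 l row(s) had no a match → kept, a columns NULL.
Total: 5 matched + 5 padded = 10 rows.

10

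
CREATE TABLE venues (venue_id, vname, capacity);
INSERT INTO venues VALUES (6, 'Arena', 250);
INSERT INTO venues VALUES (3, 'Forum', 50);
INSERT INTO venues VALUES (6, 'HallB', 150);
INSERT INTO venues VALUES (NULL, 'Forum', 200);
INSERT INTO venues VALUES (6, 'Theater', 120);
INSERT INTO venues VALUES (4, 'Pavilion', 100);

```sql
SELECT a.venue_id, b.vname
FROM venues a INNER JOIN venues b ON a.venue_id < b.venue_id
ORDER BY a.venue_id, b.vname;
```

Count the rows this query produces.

7

INNER JOIN keeps only pairs where the ON condition holds.
Matching on a.venue_id < b.venue_id. A NULL in a compared column never satisfies the condition.
Matched pairs: 7.
Total: 7 rows.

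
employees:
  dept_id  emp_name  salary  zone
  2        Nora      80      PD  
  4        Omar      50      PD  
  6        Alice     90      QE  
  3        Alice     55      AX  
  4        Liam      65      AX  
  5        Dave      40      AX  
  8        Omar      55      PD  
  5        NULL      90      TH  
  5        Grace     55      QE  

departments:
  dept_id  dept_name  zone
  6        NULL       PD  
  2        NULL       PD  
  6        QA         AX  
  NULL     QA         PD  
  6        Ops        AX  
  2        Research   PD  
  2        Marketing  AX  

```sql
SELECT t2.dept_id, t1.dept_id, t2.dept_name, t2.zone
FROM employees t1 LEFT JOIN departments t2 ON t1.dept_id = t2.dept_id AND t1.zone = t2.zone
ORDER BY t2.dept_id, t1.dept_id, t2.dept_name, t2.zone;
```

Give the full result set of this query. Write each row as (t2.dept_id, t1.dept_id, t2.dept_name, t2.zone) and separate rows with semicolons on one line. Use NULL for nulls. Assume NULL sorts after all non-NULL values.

LEFT JOIN keeps every row from `employees`; unmatched rows get NULL for `departments`'s columns.
Matching on t1.dept_id = t2.dept_id AND t1.zone = t2.zone. A NULL in a compared column never satisfies the condition.
- t1[0] dept_id=2, zone=PD → 2 match(es) in t2 → 2 row(s).
- t1[1] dept_id=4, zone=PD → no match; kept with NULLs on the t2 side.
- t1[2] dept_id=6, zone=QE → no match; kept with NULLs on the t2 side.
- t1[3] dept_id=3, zone=AX → no match; kept with NULLs on the t2 side.
- t1[4] dept_id=4, zone=AX → no match; kept with NULLs on the t2 side.
- t1[5] dept_id=5, zone=AX → no match; kept with NULLs on the t2 side.
- t1[6] dept_id=8, zone=PD → no match; kept with NULLs on the t2 side.
- t1[7] dept_id=5, zone=TH → no match; kept with NULLs on the t2 side.
- t1[8] dept_id=5, zone=QE → no match; kept with NULLs on the t2 side.
After projecting and ordering:
t2.dept_id | t1.dept_id | t2.dept_name | t2.zone
2 | 2 | Research | PD
2 | 2 | NULL | PD
NULL | 3 | NULL | NULL
NULL | 4 | NULL | NULL
NULL | 4 | NULL | NULL
NULL | 5 | NULL | NULL
NULL | 5 | NULL | NULL
NULL | 5 | NULL | NULL
NULL | 6 | NULL | NULL
NULL | 8 | NULL | NULL

(2, 2, Research, PD); (2, 2, NULL, PD); (NULL, 3, NULL, NULL); (NULL, 4, NULL, NULL); (NULL, 4, NULL, NULL); (NULL, 5, NULL, NULL); (NULL, 5, NULL, NULL); (NULL, 5, NULL, NULL); (NULL, 6, NULL, NULL); (NULL, 8, NULL, NULL)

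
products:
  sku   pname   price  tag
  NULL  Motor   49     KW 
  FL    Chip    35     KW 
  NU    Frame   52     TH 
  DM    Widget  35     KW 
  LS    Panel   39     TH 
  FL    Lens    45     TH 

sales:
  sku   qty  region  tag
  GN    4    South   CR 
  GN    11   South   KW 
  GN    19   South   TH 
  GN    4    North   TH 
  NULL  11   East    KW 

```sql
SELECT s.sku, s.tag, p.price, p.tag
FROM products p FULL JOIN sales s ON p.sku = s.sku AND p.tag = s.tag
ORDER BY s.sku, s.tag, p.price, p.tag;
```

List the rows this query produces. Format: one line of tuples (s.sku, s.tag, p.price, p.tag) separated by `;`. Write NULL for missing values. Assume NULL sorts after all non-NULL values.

FULL OUTER JOIN keeps every row from both sides; unmatched rows get NULL for the other side's columns.
Matching on p.sku = s.sku AND p.tag = s.tag. A NULL in a compared column never satisfies the condition.
Matched pairs: 0; unmatched p rows kept: 6; unmatched s rows kept: 5.

(GN, CR, NULL, NULL); (GN, KW, NULL, NULL); (GN, TH, NULL, NULL); (GN, TH, NULL, NULL); (NULL, KW, NULL, NULL); (NULL, NULL, 35, KW); (NULL, NULL, 35, KW); (NULL, NULL, 39, TH); (NULL, NULL, 45, TH); (NULL, NULL, 49, KW); (NULL, NULL, 52, TH)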